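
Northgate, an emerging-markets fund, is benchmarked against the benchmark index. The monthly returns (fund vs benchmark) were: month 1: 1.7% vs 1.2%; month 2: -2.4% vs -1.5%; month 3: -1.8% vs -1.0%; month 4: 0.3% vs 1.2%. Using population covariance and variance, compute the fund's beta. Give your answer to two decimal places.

1.26

r̄p = -0.5500%,  r̄m = -0.0250%
Cov = Σ(rp − r̄p)(rm − r̄m) / 4 = 1.9363
Var(rm) = Σ(rm − r̄m)² / 4 = 1.5319
β = Cov / Var = 1.9363 / 1.5319 = 1.2640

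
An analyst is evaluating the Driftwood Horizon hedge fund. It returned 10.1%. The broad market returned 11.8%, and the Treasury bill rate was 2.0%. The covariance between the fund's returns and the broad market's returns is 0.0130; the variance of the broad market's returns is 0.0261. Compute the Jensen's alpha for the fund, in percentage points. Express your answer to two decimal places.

3.22

β = Cov / Var = 0.0130 / 0.0261 = 0.4981
E[R] = Rf + β(Rm − Rf) = 2.0% + 0.4981 × (11.8% − 2.0%) = 6.8814%
α = Rp − E[R] = 10.1% − 6.8814% = 3.2186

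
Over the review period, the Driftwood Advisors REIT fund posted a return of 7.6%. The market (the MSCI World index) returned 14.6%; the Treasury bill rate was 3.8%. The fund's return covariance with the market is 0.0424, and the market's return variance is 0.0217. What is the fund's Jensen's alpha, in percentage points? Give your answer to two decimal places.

-17.30

β = Cov / Var = 0.0424 / 0.0217 = 1.9539
E[R] = Rf + β(Rm − Rf) = 3.8% + 1.9539 × (14.6% − 3.8%) = 24.9021%
α = Rp − E[R] = 7.6% − 24.9021% = -17.3021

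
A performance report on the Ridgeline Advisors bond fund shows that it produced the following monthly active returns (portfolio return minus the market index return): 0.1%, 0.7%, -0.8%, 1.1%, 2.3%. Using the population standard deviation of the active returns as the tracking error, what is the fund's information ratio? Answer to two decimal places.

r̄ = (0.1 + 0.7 − 0.8 + 1.1 + 2.3) / 5 = 3.40 / 5 = 0.6800%
Σ(r − r̄)² = 5.3280; population σ = √(5.3280/5) = 1.0323%
IR = r̄ / tracking error = 0.6800 / 1.0323 = 0.6587

0.66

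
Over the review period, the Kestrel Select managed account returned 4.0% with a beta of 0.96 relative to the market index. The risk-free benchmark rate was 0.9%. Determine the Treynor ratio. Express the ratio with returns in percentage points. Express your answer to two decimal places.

3.23

Treynor = (Rp − Rf) / β = (4.0% − 0.9%) / 0.96 = 3.10 / 0.96 = 3.2292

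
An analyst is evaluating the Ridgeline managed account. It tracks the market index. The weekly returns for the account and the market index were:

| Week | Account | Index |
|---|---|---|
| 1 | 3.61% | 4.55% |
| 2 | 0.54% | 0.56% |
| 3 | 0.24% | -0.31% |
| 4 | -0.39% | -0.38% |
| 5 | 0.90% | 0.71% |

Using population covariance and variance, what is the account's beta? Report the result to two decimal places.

r̄p = 0.9800%,  r̄m = 1.0260%
Cov = Σ(rp − r̄p)(rm − r̄m) / 5 = 2.4827
Var(rm) = Σ(rm − r̄m)² / 5 = 3.2995
β = Cov / Var = 2.4827 / 3.2995 = 0.7524

0.75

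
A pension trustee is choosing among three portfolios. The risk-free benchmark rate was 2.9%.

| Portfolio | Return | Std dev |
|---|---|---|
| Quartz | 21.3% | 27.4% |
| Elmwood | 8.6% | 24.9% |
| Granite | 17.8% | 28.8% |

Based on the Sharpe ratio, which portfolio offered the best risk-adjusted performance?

Quartz

Quartz: Sharpe ratio = (21.3% − 2.9%) / 27.4% = 0.672
Elmwood: Sharpe ratio = (8.6% − 2.9%) / 24.9% = 0.229
Granite: Sharpe ratio = (17.8% − 2.9%) / 28.8% = 0.517
Highest: Quartz (0.672).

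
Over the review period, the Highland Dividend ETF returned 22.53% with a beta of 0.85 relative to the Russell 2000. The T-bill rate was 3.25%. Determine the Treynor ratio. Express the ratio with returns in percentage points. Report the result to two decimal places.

Treynor = (Rp − Rf) / β = (22.53% − 3.25%) / 0.85 = 19.28 / 0.85 = 22.6824

22.68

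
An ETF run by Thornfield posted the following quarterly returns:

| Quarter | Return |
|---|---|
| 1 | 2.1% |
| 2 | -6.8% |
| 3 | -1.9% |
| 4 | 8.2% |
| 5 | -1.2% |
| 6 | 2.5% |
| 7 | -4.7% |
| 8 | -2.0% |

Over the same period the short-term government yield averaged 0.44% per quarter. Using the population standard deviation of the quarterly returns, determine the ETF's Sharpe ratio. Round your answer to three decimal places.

-0.209

Mean return r̄ = -3.80 / 8 = -0.4750%
Σ(r − r̄)² = (2.1 − (-0.4750))² + (-6.8 − (-0.4750))² + (-1.9 − (-0.4750))² + … = 153.4750
population σ = √(153.4750 / 8) = √19.1844 = 4.3800%
Sharpe = (r̄ − rf) / σ = (-0.4750 − 0.44) / 4.3800 = -0.9150 / 4.3800 = -0.2089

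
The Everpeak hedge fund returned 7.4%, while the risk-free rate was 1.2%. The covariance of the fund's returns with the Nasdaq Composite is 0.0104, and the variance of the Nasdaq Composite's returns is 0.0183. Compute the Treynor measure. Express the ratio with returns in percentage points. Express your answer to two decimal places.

β = Cov / Var = 0.0104 / 0.0183 = 0.5683
Treynor = (Rp − Rf) / β = (7.4% − 1.2%) / 0.5683 = 6.20 / 0.5683 = 10.9097

10.91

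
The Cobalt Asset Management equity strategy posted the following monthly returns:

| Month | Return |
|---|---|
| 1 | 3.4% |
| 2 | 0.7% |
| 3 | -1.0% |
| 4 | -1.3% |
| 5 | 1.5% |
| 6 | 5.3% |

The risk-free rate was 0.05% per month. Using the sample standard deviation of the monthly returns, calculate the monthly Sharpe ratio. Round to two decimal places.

r̄ = (3.4 + 0.7 − 1 − 1.3 + 1.5 + 5.3) / 6 = 1.4333%
Sample σ = √[Σ(r − r̄)² / 5] = √[32.7533 / 5] = √6.5507 = 2.5594%
Sharpe = (r̄ − rf) / σ = (1.4333 − 0.05) / 2.5594 = 1.3833 / 2.5594 = 0.5405

0.54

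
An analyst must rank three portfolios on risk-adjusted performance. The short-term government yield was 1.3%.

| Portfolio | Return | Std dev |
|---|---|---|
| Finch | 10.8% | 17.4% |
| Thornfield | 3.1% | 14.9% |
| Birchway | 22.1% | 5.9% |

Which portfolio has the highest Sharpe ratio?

Finch: Sharpe ratio = (10.8% − 1.3%) / 17.4% = 0.546
Thornfield: Sharpe ratio = (3.1% − 1.3%) / 14.9% = 0.121
Birchway: Sharpe ratio = (22.1% − 1.3%) / 5.9% = 3.525
Highest: Birchway (3.525).

Birchway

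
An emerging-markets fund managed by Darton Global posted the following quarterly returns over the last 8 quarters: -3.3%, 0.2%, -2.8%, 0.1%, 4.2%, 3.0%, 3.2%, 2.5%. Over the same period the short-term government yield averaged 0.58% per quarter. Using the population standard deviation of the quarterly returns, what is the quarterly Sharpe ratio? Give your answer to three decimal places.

Mean return r̄ = 7.10 / 8 = 0.8875%
Σ(r − r̄)² = (-3.3 − 0.8875)² + (0.2 − 0.8875)² + … = 55.6088
population σ = √(55.6088 / 8) = √6.9511 = 2.6365%
Sharpe = (r̄ − rf) / σ = (0.8875 − 0.58) / 2.6365 = 0.3075 / 2.6365 = 0.1166

0.117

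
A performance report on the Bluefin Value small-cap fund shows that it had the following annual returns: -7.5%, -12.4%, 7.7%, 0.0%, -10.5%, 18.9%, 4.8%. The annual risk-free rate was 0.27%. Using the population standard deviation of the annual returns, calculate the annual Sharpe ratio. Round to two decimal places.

Mean return μ = 1.00 / 7 = 0.1429%
Σ(r − μ)² = (-7.5 − 0.1429)² + (-12.4 − 0.1429)² + (7.7 − 0.1429)² + … = 759.6571
σ = √[759.6571 / 7] = 10.4174%
Sharpe = (μ − rf) / σ = (0.1429 − 0.27) / 10.4174 = -0.1271 / 10.4174 = -0.0122

-0.01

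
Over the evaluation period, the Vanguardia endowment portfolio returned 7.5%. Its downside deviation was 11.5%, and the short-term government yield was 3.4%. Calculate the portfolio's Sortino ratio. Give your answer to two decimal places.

0.36

Sortino = (Rp − Rf) / σd = (7.5% − 3.4%) / 11.5% = 4.10% / 11.5% = 0.3565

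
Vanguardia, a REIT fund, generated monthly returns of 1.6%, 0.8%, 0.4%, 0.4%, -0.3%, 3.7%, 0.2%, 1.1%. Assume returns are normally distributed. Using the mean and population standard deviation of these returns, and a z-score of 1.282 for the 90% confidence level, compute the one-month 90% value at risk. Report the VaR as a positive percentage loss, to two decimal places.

0.50

r̄ = (1.6 + 0.8 + 0.4 + 0.4 − 0.3 + 3.7 + 0.2 + 1.1) / 8 = 0.9875%
Σ(r − r̄)² = 10.7488; population σ = √(10.7488/8) = 1.1591%
VaR = −(r̄ − z·σ) = −(0.9875 − 1.282 × 1.1591) = −(-0.4985) = 0.4985%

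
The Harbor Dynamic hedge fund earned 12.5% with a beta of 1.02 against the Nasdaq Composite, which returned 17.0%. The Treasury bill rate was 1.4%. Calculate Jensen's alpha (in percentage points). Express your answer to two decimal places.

CAPM expected return = Rf + β(Rm − Rf) = 1.4% + 1.02 × (17.0% − 1.4%) = 1.4 + 1.02 × 15.60 = 17.3120%
Jensen's α = Rp − E[R] = 12.5% − 17.3120% = -4.8120

-4.81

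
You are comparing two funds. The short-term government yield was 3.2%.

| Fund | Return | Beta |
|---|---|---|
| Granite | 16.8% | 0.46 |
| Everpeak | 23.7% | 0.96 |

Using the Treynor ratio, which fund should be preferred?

Granite: Treynor = (16.8% − 3.2%) / 0.46 = 29.565
Everpeak: Treynor = (23.7% − 3.2%) / 0.96 = 21.354
Highest: Granite (29.565).

Granite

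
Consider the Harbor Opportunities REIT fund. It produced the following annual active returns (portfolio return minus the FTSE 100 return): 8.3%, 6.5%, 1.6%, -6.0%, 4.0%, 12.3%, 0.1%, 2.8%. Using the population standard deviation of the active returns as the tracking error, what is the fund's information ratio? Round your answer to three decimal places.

0.713

Mean return r̄ = 29.60 / 8 = 3.7000%
Population σ = √[Σ(r − r̄)² / 8] = √[215.3200 / 8] = √26.9150 = 5.1880%
IR = r̄ / tracking error = 3.7000 / 5.1880 = 0.7132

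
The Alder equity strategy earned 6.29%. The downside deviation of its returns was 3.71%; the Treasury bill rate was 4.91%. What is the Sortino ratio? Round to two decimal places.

Sortino = (Rp − Rf) / σd = (6.29% − 4.91%) / 3.71% = 1.38% / 3.71% = 0.3720

0.37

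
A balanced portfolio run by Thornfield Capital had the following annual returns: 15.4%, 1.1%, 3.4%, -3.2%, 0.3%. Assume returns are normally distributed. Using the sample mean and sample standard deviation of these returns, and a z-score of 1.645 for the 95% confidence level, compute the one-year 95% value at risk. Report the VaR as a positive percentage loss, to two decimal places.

r̄ = (15.4 + 1.1 + 3.4 − 3.2 + 0.3) / 5 = 17.00 / 5 = 3.4000%
Sample std dev = √[202.4600 / 4] = 7.1144%
VaR = −(r̄ − z·σ) = −(3.4000 − 1.645 × 7.1144) = −(-8.3032) = 8.3032%

8.30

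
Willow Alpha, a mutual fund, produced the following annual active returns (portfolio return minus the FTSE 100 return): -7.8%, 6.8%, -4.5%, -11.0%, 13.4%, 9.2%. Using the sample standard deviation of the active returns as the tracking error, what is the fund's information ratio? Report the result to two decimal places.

Mean return r̄ = 6.10 / 6 = 1.0167%
Sample std dev = √[506.3283 / 5] = 10.0631%
IR = r̄ / tracking error = 1.0167 / 10.0631 = 0.1010

0.10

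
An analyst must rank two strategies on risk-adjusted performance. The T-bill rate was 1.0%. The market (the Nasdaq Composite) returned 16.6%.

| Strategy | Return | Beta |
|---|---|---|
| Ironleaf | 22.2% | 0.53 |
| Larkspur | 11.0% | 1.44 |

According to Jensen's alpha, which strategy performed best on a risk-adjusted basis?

Ironleaf

Ironleaf: α = 22.2% − [1.0% + 0.53 × (16.6% − 1.0%)] = 12.932
Larkspur: α = 11.0% − [1.0% + 1.44 × (16.6% − 1.0%)] = -12.464
Highest: Ironleaf (12.932).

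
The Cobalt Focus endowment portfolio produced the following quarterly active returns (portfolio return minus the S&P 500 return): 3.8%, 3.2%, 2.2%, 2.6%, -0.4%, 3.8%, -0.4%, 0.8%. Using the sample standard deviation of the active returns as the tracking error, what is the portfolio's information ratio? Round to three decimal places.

r̄ = (3.8 + 3.2 + 2.2 + 2.6 − 0.4 + 3.8 − 0.4 + 0.8) / 8 = 15.60 / 8 = 1.9500%
Σ(r − r̄)² = (3.8 − 1.9500)² + (3.2 − 1.9500)² + … = 21.2600
sample σ = √(21.2600 / 7) = √3.0371 = 1.7427%
IR = r̄ / tracking error = 1.9500 / 1.7427 = 1.1190

1.119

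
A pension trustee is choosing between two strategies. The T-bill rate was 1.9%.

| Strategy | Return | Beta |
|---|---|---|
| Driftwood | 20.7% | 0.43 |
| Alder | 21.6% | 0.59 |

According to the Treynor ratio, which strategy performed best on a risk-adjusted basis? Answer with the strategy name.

Driftwood

Driftwood: Treynor = (20.7% − 1.9%) / 0.43 = 43.721
Alder: Treynor = (21.6% − 1.9%) / 0.59 = 33.390
Highest: Driftwood (43.721).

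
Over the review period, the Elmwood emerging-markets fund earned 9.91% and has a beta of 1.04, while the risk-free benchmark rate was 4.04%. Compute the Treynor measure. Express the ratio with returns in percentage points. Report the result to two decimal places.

5.64

Treynor = (Rp − Rf) / β = (9.91% − 4.04%) / 1.04 = 5.87 / 1.04 = 5.6442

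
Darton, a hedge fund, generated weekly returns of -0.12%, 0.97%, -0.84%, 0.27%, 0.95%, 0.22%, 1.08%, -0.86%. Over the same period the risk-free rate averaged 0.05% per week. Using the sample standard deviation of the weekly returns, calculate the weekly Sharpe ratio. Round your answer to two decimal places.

0.20

Mean return r̄ = 1.670 / 8 = 0.2088%
Σ(r − r̄)² = (-0.12 − 0.2088)² + (0.97 − 0.2088)² + (-0.84 − 0.2088)² + … = 4.2421
sample σ = √(4.2421 / 7) = √0.6060 = 0.7785%
Sharpe = (r̄ − rf) / σ = (0.2088 − 0.05) / 0.7785 = 0.1588 / 0.7785 = 0.2040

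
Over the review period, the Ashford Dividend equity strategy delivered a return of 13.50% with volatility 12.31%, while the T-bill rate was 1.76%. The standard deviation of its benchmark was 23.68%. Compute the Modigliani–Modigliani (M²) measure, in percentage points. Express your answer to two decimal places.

Sharpe = (Rp − Rf) / σp = (13.50% − 1.76%) / 12.31% = 0.9537
M² = Rf + Sharpe × σm = 1.76% + 0.9537 × 23.68% = 24.3436%

24.34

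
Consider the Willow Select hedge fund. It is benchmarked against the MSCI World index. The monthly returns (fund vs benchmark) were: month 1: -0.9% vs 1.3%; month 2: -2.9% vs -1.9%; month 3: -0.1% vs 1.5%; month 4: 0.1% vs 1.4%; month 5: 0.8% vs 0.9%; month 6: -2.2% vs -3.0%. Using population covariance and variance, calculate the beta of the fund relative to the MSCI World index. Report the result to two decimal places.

r̄p = -0.8667%,  r̄m = 0.0333%
Cov = Σ(rp − r̄p)(rm − r̄m) / 6 = 1.9706
Var(rm) = Σ(rm − r̄m)² / 6 = 3.2189
β = Cov / Var = 1.9706 / 3.2189 = 0.6122

0.61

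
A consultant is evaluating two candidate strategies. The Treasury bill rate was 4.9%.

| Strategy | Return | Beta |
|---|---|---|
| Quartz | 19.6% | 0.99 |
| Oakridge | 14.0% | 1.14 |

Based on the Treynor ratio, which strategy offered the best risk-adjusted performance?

Quartz: Treynor = (19.6% − 4.9%) / 0.99 = 14.848
Oakridge: Treynor = (14.0% − 4.9%) / 1.14 = 7.982
Highest: Quartz (14.848).

Quartz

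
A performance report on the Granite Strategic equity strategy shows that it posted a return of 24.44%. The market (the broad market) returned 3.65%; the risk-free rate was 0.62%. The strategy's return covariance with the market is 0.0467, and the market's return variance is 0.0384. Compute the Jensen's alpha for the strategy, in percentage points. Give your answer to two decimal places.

β = Cov / Var = 0.0467 / 0.0384 = 1.2161
E[R] = Rf + β(Rm − Rf) = 0.62% + 1.2161 × (3.65% − 0.62%) = 4.3048%
α = Rp − E[R] = 24.44% − 4.3048% = 20.1352

20.14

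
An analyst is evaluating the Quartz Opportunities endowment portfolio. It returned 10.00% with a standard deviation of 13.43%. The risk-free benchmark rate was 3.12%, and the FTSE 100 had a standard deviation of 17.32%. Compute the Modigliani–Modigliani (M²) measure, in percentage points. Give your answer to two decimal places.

11.99

Sharpe = (Rp − Rf) / σp = (10.00% − 3.12%) / 13.43% = 0.5123
M² = Rf + Sharpe × σm = 3.12% + 0.5123 × 17.32% = 11.9930%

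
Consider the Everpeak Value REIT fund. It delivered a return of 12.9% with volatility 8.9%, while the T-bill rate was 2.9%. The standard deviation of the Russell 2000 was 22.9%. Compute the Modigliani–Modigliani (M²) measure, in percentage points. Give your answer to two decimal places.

Sharpe = (Rp − Rf) / σp = (12.9% − 2.9%) / 8.9% = 1.1236
M² = Rf + Sharpe × σm = 2.9% + 1.1236 × 22.9% = 28.6304%

28.63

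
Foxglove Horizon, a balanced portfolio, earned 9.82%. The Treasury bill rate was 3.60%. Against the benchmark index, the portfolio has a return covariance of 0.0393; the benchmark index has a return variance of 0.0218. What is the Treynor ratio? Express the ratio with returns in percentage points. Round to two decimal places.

3.45

β = Cov / Var = 0.0393 / 0.0218 = 1.8028
Treynor = (Rp − Rf) / β = (9.82% − 3.60%) / 1.8028 = 6.22 / 1.8028 = 3.4502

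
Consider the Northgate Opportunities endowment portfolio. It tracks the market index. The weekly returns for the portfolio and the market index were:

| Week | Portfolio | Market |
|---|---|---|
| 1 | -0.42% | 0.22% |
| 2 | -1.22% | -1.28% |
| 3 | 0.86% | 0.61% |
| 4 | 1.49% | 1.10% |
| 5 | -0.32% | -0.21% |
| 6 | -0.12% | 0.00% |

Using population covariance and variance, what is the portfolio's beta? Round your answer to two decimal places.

r̄p = 0.0450%,  r̄m = 0.0733%
Cov = Σ(rp − r̄p)(rm − r̄m) / 6 = 0.6134
Var(rm) = Σ(rm − r̄m)² / 6 = 0.5468
β = Cov / Var = 0.6134 / 0.5468 = 1.1218

1.12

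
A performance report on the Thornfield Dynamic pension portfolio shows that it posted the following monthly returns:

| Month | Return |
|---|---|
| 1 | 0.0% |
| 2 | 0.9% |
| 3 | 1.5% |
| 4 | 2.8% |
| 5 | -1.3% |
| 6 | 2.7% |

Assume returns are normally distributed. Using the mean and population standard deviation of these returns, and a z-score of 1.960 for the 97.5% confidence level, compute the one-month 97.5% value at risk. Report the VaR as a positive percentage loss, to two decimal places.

1.74

Mean return r̄ = 6.60 / 6 = 1.1000%
Population σ = √[Σ(r − r̄)² / 6] = √[12.6200 / 6] = √2.1033 = 1.4503%
VaR = −(r̄ − z·σ) = −(1.1000 − 1.960 × 1.4503) = −(-1.7426) = 1.7426%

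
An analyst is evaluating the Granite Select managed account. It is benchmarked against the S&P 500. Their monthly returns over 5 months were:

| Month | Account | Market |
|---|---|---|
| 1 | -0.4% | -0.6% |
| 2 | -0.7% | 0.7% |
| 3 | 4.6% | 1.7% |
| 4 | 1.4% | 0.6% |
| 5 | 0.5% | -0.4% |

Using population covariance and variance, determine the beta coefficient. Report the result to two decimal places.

r̄p = 1.0800%,  r̄m = 0.4000%
Cov = Σ(rp − r̄p)(rm − r̄m) / 5 = 1.2100
Var(rm) = Σ(rm − r̄m)² / 5 = 0.6920
β = Cov / Var = 1.2100 / 0.6920 = 1.7486

1.75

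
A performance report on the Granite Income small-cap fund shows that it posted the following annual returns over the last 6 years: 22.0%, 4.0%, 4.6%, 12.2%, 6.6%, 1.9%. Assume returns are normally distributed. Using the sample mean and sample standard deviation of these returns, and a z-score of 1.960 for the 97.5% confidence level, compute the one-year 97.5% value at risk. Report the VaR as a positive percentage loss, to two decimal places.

6.08

r̄ = (22 + 4 + 4.6 + 12.2 + 6.6 + 1.9) / 6 = 51.30 / 6 = 8.5500%
Σ(r − r̄)² = (22 − 8.5500)² + (4 − 8.5500)² + … = 278.5550
σ = √[278.5550 / 5] = 7.4640%
VaR = −(r̄ − z·σ) = −(8.5500 − 1.960 × 7.4640) = −(-6.0794) = 6.0794%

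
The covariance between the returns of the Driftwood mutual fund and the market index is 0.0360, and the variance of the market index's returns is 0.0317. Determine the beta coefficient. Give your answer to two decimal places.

β = Cov(Rp, Rm) / Var(Rm) = 0.0360 / 0.0317 = 1.1356

1.14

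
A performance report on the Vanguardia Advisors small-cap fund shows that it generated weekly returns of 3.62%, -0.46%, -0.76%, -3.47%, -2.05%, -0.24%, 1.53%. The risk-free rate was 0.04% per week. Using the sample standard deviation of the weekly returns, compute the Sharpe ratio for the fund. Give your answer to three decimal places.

Mean return μ = -1.830 / 7 = -0.2614%
Sample std dev = √[32.0571 / 6] = 2.3115%
Sharpe = (μ − rf) / σ = (-0.2614 − 0.04) / 2.3115 = -0.3014 / 2.3115 = -0.1304

-0.130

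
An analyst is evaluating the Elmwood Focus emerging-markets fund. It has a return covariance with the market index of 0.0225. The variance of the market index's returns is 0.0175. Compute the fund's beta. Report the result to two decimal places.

β = Cov(Rp, Rm) / Var(Rm) = 0.0225 / 0.0175 = 1.2857

1.29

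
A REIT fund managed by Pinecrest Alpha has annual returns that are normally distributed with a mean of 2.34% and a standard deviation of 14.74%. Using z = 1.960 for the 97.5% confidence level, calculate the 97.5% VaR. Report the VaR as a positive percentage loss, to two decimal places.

VaR (as % loss) = −(μ − z·σ) = −(2.34% − 1.960 × 14.74%) = −(-26.5504%) = 26.5504%

26.55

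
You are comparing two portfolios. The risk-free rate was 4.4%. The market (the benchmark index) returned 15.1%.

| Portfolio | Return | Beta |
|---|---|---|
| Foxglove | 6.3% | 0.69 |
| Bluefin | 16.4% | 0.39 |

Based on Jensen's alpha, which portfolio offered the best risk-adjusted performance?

Foxglove: α = 6.3% − [4.4% + 0.69 × (15.1% − 4.4%)] = -5.483
Bluefin: α = 16.4% − [4.4% + 0.39 × (15.1% − 4.4%)] = 7.827
Highest: Bluefin (7.827).

Bluefin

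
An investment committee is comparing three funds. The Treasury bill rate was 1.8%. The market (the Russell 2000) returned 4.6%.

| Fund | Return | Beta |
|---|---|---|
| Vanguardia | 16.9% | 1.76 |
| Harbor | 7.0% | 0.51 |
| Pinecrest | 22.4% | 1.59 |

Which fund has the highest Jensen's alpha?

Vanguardia: α = 16.9% − [1.8% + 1.76 × (4.6% − 1.8%)] = 10.172
Harbor: α = 7.0% − [1.8% + 0.51 × (4.6% − 1.8%)] = 3.772
Pinecrest: α = 22.4% − [1.8% + 1.59 × (4.6% − 1.8%)] = 16.148
Highest: Pinecrest (16.148).

Pinecrest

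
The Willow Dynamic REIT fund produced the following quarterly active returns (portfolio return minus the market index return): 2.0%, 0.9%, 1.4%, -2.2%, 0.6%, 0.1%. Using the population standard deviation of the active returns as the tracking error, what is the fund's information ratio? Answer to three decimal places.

0.350

r̄ = (2 + 0.9 + 1.4 − 2.2 + 0.6 + 0.1) / 6 = 0.4667%
Σ(r − r̄)² = (2 − 0.4667)² + (0.9 − 0.4667)² + (1.4 − 0.4667)² + … = 10.6733
σ = √[10.6733 / 6] = 1.3337%
IR = r̄ / tracking error = 0.4667 / 1.3337 = 0.3499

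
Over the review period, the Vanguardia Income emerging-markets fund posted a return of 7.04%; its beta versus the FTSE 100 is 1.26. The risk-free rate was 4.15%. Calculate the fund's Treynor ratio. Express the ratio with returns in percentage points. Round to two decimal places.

2.29

Treynor = (Rp − Rf) / β = (7.04% − 4.15%) / 1.26 = 2.89 / 1.26 = 2.2937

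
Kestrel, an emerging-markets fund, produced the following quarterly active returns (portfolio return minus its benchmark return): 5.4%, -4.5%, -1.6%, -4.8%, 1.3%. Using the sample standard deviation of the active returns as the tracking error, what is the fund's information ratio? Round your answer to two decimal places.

-0.20

r̄ = (5.4 − 4.5 − 1.6 − 4.8 + 1.3) / 5 = -0.8400%
Σ(r − r̄)² = 73.1720; sample σ = √(73.1720/4) = 4.2770%
IR = r̄ / tracking error = -0.8400 / 4.2770 = -0.1964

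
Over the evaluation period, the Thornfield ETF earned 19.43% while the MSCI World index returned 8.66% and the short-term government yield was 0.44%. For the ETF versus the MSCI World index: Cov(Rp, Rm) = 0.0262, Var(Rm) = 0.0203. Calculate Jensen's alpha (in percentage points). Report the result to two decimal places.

8.38

β = Cov / Var = 0.0262 / 0.0203 = 1.2906
E[R] = Rf + β(Rm − Rf) = 0.44% + 1.2906 × (8.66% − 0.44%) = 11.0487%
α = Rp − E[R] = 19.43% − 11.0487% = 8.3813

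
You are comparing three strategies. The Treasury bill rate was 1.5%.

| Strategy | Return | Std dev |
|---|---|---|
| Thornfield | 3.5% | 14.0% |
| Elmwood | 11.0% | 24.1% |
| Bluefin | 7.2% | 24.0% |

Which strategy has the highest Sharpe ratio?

Elmwood

Thornfield: Sharpe ratio = (3.5% − 1.5%) / 14.0% = 0.143
Elmwood: Sharpe ratio = (11.0% − 1.5%) / 24.1% = 0.394
Bluefin: Sharpe ratio = (7.2% − 1.5%) / 24.0% = 0.238
Highest: Elmwood (0.394).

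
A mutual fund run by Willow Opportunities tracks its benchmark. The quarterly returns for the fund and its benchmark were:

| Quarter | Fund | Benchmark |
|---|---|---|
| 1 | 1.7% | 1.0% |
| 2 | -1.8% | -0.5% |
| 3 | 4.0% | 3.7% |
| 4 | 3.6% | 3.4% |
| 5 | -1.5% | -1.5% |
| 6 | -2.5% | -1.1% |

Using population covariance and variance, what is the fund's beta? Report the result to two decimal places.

1.23

r̄p = 0.5833%,  r̄m = 0.8333%
Cov = Σ(rp − r̄p)(rm − r̄m) / 6 = 5.2872
Var(rm) = Σ(rm − r̄m)² / 6 = 4.2989
β = Cov / Var = 5.2872 / 4.2989 = 1.2299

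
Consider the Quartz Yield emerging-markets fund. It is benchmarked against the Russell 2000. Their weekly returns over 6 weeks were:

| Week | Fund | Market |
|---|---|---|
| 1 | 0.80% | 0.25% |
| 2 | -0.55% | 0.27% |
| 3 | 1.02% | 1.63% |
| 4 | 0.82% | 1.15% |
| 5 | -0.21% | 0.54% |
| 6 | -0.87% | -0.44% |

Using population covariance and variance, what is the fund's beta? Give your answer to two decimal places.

r̄p = 0.1683%,  r̄m = 0.5667%
Cov = Σ(rp − r̄p)(rm − r̄m) / 6 = 0.3924
Var(rm) = Σ(rm − r̄m)² / 6 = 0.4456
β = Cov / Var = 0.3924 / 0.4456 = 0.8806

0.88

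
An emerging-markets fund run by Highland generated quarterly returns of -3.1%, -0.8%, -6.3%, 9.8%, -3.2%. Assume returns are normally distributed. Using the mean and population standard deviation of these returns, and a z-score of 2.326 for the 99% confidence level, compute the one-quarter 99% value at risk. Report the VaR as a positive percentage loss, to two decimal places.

13.61

Mean return r̄ = -3.60 / 5 = -0.7200%
Σ(r − r̄)² = (-3.1 − (-0.7200))² + (-0.8 − (-0.7200))² + … = 153.6280
population σ = √(153.6280 / 5) = √30.7256 = 5.5431%
VaR = −(r̄ − z·σ) = −(-0.7200 − 2.326 × 5.5431) = −(-13.6133) = 13.6133%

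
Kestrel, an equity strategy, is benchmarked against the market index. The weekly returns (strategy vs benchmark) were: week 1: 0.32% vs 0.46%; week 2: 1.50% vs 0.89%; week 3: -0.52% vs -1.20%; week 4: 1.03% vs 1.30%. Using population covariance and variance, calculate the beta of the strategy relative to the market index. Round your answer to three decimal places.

r̄p = 0.5825%,  r̄m = 0.3625%
Cov = Σ(rp − r̄p)(rm − r̄m) / 4 = 0.6501
Var(rm) = Σ(rm − r̄m)² / 4 = 0.9020
β = Cov / Var = 0.6501 / 0.9020 = 0.7207

0.721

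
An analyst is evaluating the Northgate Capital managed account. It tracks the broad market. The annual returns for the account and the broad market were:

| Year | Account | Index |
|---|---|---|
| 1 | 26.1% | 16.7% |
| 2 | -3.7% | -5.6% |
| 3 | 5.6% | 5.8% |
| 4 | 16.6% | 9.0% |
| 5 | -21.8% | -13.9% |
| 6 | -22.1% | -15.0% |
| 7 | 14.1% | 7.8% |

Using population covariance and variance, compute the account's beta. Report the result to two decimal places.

1.52

r̄p = 2.1143%,  r̄m = 0.6857%
Cov = Σ(rp − r̄p)(rm − r̄m) / 7 = 196.1173
Var(rm) = Σ(rm − r̄m)² / 7 = 128.6641
β = Cov / Var = 196.1173 / 128.6641 = 1.5243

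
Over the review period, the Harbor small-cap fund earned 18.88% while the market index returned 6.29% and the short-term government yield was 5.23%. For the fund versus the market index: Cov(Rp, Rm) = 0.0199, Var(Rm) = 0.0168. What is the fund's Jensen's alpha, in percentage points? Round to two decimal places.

β = Cov / Var = 0.0199 / 0.0168 = 1.1845
E[R] = Rf + β(Rm − Rf) = 5.23% + 1.1845 × (6.29% − 5.23%) = 6.4856%
α = Rp − E[R] = 18.88% − 6.4856% = 12.3944

12.39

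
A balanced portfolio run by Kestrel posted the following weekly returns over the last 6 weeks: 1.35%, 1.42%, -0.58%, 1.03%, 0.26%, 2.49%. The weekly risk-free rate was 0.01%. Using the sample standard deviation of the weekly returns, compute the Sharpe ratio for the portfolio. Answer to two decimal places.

μ = (1.35 + 1.42 − 0.58 + 1.03 + 0.26 + 2.49) / 6 = 5.970 / 6 = 0.9950%
Σ(r − μ)² = (1.35 − 0.9950)² + (1.42 − 0.9950)² + … = 5.5638
sample σ = √(5.5638 / 5) = √1.1128 = 1.0549%
Sharpe = (μ − rf) / σ = (0.9950 − 0.01) / 1.0549 = 0.9850 / 1.0549 = 0.9337

0.93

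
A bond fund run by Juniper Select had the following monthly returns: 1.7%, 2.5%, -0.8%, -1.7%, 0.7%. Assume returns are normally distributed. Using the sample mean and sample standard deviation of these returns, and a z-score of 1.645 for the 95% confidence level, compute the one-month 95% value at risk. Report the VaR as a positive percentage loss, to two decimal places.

Mean return r̄ = 2.40 / 5 = 0.4800%
Sample std dev = √[12.0080 / 4] = 1.7326%
VaR = −(r̄ − z·σ) = −(0.4800 − 1.645 × 1.7326) = −(-2.3701) = 2.3701%

2.37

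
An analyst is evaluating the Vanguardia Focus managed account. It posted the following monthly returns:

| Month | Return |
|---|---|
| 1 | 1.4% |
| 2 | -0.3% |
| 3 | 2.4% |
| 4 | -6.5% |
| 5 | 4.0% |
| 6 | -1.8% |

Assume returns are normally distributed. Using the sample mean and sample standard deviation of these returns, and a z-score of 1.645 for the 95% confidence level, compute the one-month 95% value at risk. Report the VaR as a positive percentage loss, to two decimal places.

6.25

r̄ = (1.4 − 0.3 + 2.4 − 6.5 + 4 − 1.8) / 6 = -0.1333%
Sample std dev = √[69.1933 / 5] = 3.7200%
VaR = −(r̄ − z·σ) = −(-0.1333 − 1.645 × 3.7200) = −(-6.2527) = 6.2527%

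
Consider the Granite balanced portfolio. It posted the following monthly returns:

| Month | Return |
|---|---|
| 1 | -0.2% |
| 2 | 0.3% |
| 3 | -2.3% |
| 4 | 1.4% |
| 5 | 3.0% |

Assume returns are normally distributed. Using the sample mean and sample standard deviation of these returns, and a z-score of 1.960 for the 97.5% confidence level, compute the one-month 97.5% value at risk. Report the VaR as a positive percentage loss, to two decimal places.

Mean return r̄ = 2.20 / 5 = 0.4400%
Σ(r − r̄)² = (-0.2 − 0.4400)² + (0.3 − 0.4400)² + (-2.3 − 0.4400)² + … = 15.4120
σ = √[15.4120 / 4] = 1.9629%
VaR = −(r̄ − z·σ) = −(0.4400 − 1.960 × 1.9629) = −(-3.4073) = 3.4073%

3.41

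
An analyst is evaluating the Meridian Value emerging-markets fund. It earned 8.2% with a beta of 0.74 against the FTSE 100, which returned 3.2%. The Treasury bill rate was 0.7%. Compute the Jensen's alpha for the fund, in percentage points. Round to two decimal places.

CAPM expected return = Rf + β(Rm − Rf) = 0.7% + 0.74 × (3.2% − 0.7%) = 0.7 + 0.74 × 2.50 = 2.5500%
Jensen's α = Rp − E[R] = 8.2% − 2.5500% = 5.6500

5.65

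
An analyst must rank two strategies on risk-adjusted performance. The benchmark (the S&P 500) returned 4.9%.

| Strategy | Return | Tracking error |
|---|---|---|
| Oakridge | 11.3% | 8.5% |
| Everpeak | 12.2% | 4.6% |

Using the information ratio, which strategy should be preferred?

Everpeak

Oakridge: IR = (11.3% − 4.9%) / 8.5% = 0.753
Everpeak: IR = (12.2% − 4.9%) / 4.6% = 1.587
Highest: Everpeak (1.587).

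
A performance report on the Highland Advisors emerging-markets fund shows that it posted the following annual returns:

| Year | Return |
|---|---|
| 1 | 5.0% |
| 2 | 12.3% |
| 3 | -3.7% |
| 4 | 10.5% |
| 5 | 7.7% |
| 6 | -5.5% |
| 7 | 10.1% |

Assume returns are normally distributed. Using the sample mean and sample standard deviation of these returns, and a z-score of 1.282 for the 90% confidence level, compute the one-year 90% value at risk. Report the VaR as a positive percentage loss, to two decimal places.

μ = (5 + 12.3 − 3.7 + 10.5 + 7.7 − 5.5 + 10.1) / 7 = 5.2000%
Σ(r − μ)² = 302.5000; sample σ = √(302.5000/6) = 7.1005%
VaR = −(μ − z·σ) = −(5.2000 − 1.282 × 7.1005) = −(-3.9028) = 3.9028%

3.90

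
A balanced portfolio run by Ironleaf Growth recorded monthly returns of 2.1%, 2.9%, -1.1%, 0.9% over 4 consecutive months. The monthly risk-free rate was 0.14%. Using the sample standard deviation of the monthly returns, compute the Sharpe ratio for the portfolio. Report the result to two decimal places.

Mean return r̄ = 4.80 / 4 = 1.2000%
Σ(r − r̄)² = 9.0800; sample σ = √(9.0800/3) = 1.7397%
Sharpe = (r̄ − rf) / σ = (1.2000 − 0.14) / 1.7397 = 1.0600 / 1.7397 = 0.6093

0.61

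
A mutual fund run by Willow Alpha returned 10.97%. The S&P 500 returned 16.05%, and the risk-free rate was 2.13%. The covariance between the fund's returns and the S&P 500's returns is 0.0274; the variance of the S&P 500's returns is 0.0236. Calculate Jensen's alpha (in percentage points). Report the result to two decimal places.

β = Cov / Var = 0.0274 / 0.0236 = 1.1610
E[R] = Rf + β(Rm − Rf) = 2.13% + 1.1610 × (16.05% − 2.13%) = 18.2911%
α = Rp − E[R] = 10.97% − 18.2911% = -7.3211

-7.32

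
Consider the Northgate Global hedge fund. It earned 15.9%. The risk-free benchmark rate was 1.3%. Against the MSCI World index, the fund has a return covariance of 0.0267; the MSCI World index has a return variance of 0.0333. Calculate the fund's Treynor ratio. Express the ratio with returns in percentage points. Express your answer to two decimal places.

β = Cov / Var = 0.0267 / 0.0333 = 0.8018
Treynor = (Rp − Rf) / β = (15.9% − 1.3%) / 0.8018 = 14.60 / 0.8018 = 18.2090

18.21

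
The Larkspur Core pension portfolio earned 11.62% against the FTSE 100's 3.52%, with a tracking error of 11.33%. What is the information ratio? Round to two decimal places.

0.71

IR = (Rp − Rb) / TE = (11.62% − 3.52%) / 11.33% = 8.10% / 11.33% = 0.7149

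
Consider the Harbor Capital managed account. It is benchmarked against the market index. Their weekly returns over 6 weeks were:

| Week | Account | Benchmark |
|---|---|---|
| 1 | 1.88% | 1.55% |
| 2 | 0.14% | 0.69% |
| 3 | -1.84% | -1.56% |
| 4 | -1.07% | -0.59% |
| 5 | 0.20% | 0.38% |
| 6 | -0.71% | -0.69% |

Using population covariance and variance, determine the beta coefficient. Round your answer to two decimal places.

1.12

r̄p = -0.2333%,  r̄m = -0.0367%
Cov = Σ(rp − r̄p)(rm − r̄m) / 6 = 1.1711
Var(rm) = Σ(rm − r̄m)² / 6 = 1.0455
β = Cov / Var = 1.1711 / 1.0455 = 1.1201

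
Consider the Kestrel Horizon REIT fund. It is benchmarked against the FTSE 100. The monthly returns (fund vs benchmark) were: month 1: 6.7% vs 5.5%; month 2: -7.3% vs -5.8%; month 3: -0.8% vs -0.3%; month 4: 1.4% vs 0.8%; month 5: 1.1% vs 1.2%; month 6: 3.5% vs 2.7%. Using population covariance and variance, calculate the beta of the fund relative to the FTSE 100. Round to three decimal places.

r̄p = 0.7667%,  r̄m = 0.6833%
Cov = Σ(rp − r̄p)(rm − r̄m) / 6 = 14.6961
Var(rm) = Σ(rm − r̄m)² / 6 = 11.7581
β = Cov / Var = 14.6961 / 11.7581 = 1.2499

1.250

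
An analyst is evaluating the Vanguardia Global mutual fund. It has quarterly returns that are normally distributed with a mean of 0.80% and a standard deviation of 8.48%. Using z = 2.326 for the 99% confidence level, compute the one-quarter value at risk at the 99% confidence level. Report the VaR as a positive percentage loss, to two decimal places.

VaR (as % loss) = −(μ − z·σ) = −(0.80% − 2.326 × 8.48%) = −(-18.92448%) = 18.92448%

18.92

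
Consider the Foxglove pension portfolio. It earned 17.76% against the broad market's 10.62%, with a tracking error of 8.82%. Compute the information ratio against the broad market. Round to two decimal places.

0.81

IR = (Rp − Rb) / TE = (17.76% − 10.62%) / 8.82% = 7.14% / 8.82% = 0.8095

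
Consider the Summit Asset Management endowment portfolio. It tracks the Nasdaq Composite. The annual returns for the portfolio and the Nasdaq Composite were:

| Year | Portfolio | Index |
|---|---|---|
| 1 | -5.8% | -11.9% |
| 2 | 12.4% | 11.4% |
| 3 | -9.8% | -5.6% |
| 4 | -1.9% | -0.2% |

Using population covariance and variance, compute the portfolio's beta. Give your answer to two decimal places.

0.88

r̄p = -1.2750%,  r̄m = -1.5750%
Cov = Σ(rp − r̄p)(rm − r̄m) / 4 = 64.4019
Var(rm) = Σ(rm − r̄m)² / 4 = 73.2619
β = Cov / Var = 64.4019 / 73.2619 = 0.8791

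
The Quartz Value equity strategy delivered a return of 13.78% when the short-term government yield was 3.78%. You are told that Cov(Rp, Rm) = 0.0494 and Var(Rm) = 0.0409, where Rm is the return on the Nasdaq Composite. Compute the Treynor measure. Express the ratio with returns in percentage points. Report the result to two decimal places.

β = Cov / Var = 0.0494 / 0.0409 = 1.2078
Treynor = (Rp − Rf) / β = (13.78% − 3.78%) / 1.2078 = 10.00 / 1.2078 = 8.2795

8.28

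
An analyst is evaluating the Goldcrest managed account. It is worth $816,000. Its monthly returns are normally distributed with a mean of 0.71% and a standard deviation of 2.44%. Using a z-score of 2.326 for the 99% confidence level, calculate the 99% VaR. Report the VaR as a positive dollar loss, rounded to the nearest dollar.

$40,518

Return at the 99% tail: μ − z·σ = 0.71% − 2.326 × 2.44% = 0.71 − 5.67544 = -4.96544%
VaR = −(-4.96544%) × $816,000 = 4.96544% × $816,000 = $40,518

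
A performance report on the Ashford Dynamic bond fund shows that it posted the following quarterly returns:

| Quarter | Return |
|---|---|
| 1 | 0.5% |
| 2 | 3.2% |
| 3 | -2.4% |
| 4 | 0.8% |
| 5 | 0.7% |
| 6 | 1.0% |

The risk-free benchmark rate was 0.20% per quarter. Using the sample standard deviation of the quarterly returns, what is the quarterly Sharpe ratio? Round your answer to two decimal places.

0.24

r̄ = (0.5 + 3.2 − 2.4 + 0.8 + 0.7 + 1) / 6 = 0.6333%
Σ(r − r̄)² = (0.5 − 0.6333)² + (3.2 − 0.6333)² + … = 15.9733
σ = √[15.9733 / 5] = 1.7874%
Sharpe = (r̄ − rf) / σ = (0.6333 − 0.2) / 1.7874 = 0.4333 / 1.7874 = 0.2424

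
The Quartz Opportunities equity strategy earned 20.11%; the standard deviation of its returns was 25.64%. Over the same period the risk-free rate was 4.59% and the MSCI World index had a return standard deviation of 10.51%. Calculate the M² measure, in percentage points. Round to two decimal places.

Sharpe = (Rp − Rf) / σp = (20.11% − 4.59%) / 25.64% = 0.6053
M² = Rf + Sharpe × σm = 4.59% + 0.6053 × 10.51% = 10.9517%

10.95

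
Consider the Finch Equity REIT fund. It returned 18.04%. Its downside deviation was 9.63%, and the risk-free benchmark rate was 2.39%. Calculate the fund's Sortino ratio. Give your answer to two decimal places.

1.63

Sortino = (Rp − Rf) / σd = (18.04% − 2.39%) / 9.63% = 15.65% / 9.63% = 1.6251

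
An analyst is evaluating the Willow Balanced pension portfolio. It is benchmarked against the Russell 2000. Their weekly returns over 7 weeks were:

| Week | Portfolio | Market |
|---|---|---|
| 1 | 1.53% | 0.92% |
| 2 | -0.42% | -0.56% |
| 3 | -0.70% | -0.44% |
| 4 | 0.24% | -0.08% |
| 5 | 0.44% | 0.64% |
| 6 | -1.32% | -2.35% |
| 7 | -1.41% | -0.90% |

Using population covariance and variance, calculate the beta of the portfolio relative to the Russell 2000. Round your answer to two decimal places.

r̄p = -0.2343%,  r̄m = -0.3957%
Cov = Σ(rp − r̄p)(rm − r̄m) / 7 = 0.8479
Var(rm) = Σ(rm − r̄m)² / 7 = 1.0009
β = Cov / Var = 0.8479 / 1.0009 = 0.8471

0.85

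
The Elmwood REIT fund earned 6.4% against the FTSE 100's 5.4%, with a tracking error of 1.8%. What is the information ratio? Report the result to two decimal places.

0.56

IR = (Rp − Rb) / TE = (6.4% − 5.4%) / 1.8% = 1.00% / 1.8% = 0.5556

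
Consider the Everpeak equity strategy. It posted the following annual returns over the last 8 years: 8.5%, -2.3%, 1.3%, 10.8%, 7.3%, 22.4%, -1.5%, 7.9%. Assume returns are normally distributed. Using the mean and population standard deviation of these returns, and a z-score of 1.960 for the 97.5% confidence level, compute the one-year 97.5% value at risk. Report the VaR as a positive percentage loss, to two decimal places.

μ = (8.5 − 2.3 + 1.3 + 10.8 + 7.3 + 22.4 − 1.5 + 7.9) / 8 = 54.40 / 8 = 6.8000%
Σ(r − μ)² = 445.6600; population σ = √(445.6600/8) = 7.4637%
VaR = −(μ − z·σ) = −(6.8000 − 1.960 × 7.4637) = −(-7.8289) = 7.8289%

7.83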